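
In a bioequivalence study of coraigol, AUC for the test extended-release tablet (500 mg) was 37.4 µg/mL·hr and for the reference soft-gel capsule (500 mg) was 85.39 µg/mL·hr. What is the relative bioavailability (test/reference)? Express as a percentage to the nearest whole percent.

F_rel = 44%

F_rel = (AUC_test/D_test) / (AUC_ref/D_ref)
      = (37.4/500) / (85.39/500)
      = 0.0748 / 0.17078 = 0.4380 = 43.80%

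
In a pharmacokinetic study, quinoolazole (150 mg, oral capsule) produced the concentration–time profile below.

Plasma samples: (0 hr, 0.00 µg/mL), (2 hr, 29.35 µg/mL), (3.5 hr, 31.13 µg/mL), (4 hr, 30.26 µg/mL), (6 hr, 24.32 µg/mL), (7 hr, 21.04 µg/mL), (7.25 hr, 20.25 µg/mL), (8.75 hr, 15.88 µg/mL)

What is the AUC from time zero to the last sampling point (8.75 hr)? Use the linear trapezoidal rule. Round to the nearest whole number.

AUC = 200 µg/mL·hr

Trapezoidal AUC_0→8.75:
  [0→2]: (0.00+29.35)/2 × 2 = 29.35
  [2→3.5]: (29.35+31.13)/2 × 1.5 = 45.36
  [3.5→4]: (31.13+30.26)/2 × 0.5 = 15.3475
  [4→6]: (30.26+24.32)/2 × 2 = 54.58
  [6→7]: (24.32+21.04)/2 × 1 = 22.68
  [7→7.25]: (21.04+20.25)/2 × 0.25 = 5.16125
  [7.25→8.75]: (20.25+15.88)/2 × 1.5 = 27.0975
  Sum = 199.57625 µg/mL·hr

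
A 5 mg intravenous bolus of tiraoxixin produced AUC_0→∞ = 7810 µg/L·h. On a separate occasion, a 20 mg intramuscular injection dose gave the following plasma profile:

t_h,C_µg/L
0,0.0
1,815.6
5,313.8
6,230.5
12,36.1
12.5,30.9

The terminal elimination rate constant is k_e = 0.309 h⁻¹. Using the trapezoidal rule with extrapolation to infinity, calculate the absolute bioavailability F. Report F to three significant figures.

Trapezoidal AUC_0→12.5 (intramuscular injection):
  [0→1]: (0.0+815.6)/2 × 1 = 407.8
  [1→5]: (815.6+313.8)/2 × 4 = 2258.8
  [5→6]: (313.8+230.5)/2 × 1 = 272.15
  [6→12]: (230.5+36.1)/2 × 6 = 799.8
  [12→12.5]: (36.1+30.9)/2 × 0.5 = 16.75
  Sum = 3755.3 µg/L·h
Tail: C_last/k_e = 30.9/0.309 = 100.000
AUC_0→∞ (intramuscular injection) = 3755.3 + 100.000 = 3855.3 µg/L·h
F = (AUC_ev/D_ev)/(AUC_iv/D_iv) = (3855.3/20)/(7810/5) = 192.765/1562 = 0.1234

F = 0.123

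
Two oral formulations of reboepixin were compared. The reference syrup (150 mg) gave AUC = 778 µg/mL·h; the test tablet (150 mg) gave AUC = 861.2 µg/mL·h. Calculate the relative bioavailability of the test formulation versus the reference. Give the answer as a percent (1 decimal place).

F_rel = (AUC_test/D_test) / (AUC_ref/D_ref)
      = (861.2/150) / (778/150)
      = 5.74133 / 5.18667 = 1.1069 = 110.69%

F_rel = 110.7%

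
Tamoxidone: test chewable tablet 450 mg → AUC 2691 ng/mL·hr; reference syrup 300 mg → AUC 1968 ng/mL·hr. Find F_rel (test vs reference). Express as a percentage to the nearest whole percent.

F_rel = (AUC_test/D_test) / (AUC_ref/D_ref)
      = (2691/450) / (1968/300)
      = 5.98 / 6.56 = 0.9116 = 91.16%

F_rel = 91%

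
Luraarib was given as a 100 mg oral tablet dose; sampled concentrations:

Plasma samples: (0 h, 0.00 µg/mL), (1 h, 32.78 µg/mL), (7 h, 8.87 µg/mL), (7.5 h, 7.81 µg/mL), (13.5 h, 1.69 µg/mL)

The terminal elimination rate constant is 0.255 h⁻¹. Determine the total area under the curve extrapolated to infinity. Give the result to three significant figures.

Trapezoidal AUC_0→13.5:
  [0→1]: (0.00+32.78)/2 × 1 = 16.39
  [1→7]: (32.78+8.87)/2 × 6 = 124.95
  [7→7.5]: (8.87+7.81)/2 × 0.5 = 4.17
  [7.5→13.5]: (7.81+1.69)/2 × 6 = 28.5
  Sum = 174.01 µg/mL·h
Extrapolated tail: C_last / k_e = 1.69 / 0.255 = 6.627
AUC_0→∞ = 174.01 + 6.627 = 180.637 µg/mL·h

AUC = 181 µg/mL·h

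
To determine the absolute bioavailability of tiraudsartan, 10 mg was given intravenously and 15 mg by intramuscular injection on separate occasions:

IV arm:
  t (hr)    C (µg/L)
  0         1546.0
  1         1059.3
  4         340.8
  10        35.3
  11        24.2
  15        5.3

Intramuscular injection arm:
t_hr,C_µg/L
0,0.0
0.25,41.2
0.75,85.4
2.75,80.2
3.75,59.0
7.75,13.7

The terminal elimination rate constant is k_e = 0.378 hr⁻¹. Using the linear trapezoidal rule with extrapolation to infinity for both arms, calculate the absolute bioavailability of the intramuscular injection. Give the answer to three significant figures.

Trapezoidal AUC_0→15 (IV):
  [0→1]: (1546.0+1059.3)/2 × 1 = 1302.65
  [1→4]: (1059.3+340.8)/2 × 3 = 2100.15
  [4→10]: (340.8+35.3)/2 × 6 = 1128.3
  [10→11]: (35.3+24.2)/2 × 1 = 29.75
  [11→15]: (24.2+5.3)/2 × 4 = 59.0
  Sum = 4619.85 µg/L·hr
IV tail: 5.3/0.378 = 14.021; AUC_iv,0→∞ = 4619.85 + 14.021 = 4633.871 µg/L·hr
Trapezoidal AUC_0→7.75 (intramuscular injection):
  [0→0.25]: (0.0+41.2)/2 × 0.25 = 5.15
  [0.25→0.75]: (41.2+85.4)/2 × 0.5 = 31.65
  [0.75→2.75]: (85.4+80.2)/2 × 2 = 165.6
  [2.75→3.75]: (80.2+59.0)/2 × 1 = 69.6
  [3.75→7.75]: (59.0+13.7)/2 × 4 = 145.4
  Sum = 417.4 µg/L·hr
intramuscular injection tail: 13.7/0.378 = 36.243; AUC_ev,0→∞ = 417.4 + 36.243 = 453.643 µg/L·hr
F = (AUC_ev/D_ev)/(AUC_iv/D_iv) = (453.643/15)/(4633.871/10) = 30.2429/463.3871 = 0.0653

F = 0.0653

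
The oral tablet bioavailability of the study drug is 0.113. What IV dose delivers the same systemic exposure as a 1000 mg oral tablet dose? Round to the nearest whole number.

Systemic exposure from an extravascular dose = F × D_ev, so the equivalent IV dose is F × D_ev.
D_iv = F × D_ev = 0.113 × 1000 = 113 mg

D_iv = 113 mg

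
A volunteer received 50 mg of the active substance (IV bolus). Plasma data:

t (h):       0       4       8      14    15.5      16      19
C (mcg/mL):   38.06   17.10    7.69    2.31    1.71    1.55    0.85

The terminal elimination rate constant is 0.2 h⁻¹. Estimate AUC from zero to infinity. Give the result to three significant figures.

AUC = 202 mcg/mL·h

Trapezoidal AUC_0→19:
  [0→4]: (38.06+17.10)/2 × 4 = 110.32
  [4→8]: (17.10+7.69)/2 × 4 = 49.58
  [8→14]: (7.69+2.31)/2 × 6 = 30.0
  [14→15.5]: (2.31+1.71)/2 × 1.5 = 3.015
  [15.5→16]: (1.71+1.55)/2 × 0.5 = 0.815
  [16→19]: (1.55+0.85)/2 × 3 = 3.6
  Sum = 197.33 mcg/mL·h
Extrapolated tail: C_last / k_e = 0.85 / 0.2 = 4.250
AUC_0→∞ = 197.33 + 4.250 = 201.58 mcg/mL·h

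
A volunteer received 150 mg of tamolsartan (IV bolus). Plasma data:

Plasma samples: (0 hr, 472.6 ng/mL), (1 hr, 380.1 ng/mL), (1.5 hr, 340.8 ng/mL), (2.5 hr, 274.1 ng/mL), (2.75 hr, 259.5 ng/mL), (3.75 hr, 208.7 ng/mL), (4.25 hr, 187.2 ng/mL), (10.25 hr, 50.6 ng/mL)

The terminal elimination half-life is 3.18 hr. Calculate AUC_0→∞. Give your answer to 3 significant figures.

AUC = 2260 ng/mL·hr

Trapezoidal AUC_0→10.25:
  [0→1]: (472.6+380.1)/2 × 1 = 426.35
  [1→1.5]: (380.1+340.8)/2 × 0.5 = 180.225
  [1.5→2.5]: (340.8+274.1)/2 × 1 = 307.45
  [2.5→2.75]: (274.1+259.5)/2 × 0.25 = 66.7
  [2.75→3.75]: (259.5+208.7)/2 × 1 = 234.1
  [3.75→4.25]: (208.7+187.2)/2 × 0.5 = 98.975
  [4.25→10.25]: (187.2+50.6)/2 × 6 = 713.4
  Sum = 2027.2 ng/mL·hr
k_e = ln2 / t½ = 0.693147 / 3.18 = 0.2180 hr^-1
Extrapolated tail: C_last / k_e = 50.6 / 0.218 = 232.110
AUC_0→∞ = 2027.2 + 232.110 = 2259.31 ng/mL·hr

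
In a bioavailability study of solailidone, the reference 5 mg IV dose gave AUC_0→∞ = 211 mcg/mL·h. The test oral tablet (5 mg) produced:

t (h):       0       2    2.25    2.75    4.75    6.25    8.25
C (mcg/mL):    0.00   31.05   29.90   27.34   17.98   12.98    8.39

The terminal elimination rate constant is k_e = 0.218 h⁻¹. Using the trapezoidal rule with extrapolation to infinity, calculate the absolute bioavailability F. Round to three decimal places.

F = 0.860

Trapezoidal AUC_0→8.25 (oral tablet):
  [0→2]: (0.00+31.05)/2 × 2 = 31.05
  [2→2.25]: (31.05+29.90)/2 × 0.25 = 7.61875
  [2.25→2.75]: (29.90+27.34)/2 × 0.5 = 14.31
  [2.75→4.75]: (27.34+17.98)/2 × 2 = 45.32
  [4.75→6.25]: (17.98+12.98)/2 × 1.5 = 23.22
  [6.25→8.25]: (12.98+8.39)/2 × 2 = 21.37
  Sum = 142.88875 mcg/mL·h
Tail: C_last/k_e = 8.39/0.218 = 38.486
AUC_0→∞ (oral tablet) = 142.88875 + 38.486 = 181.37475 mcg/mL·h
F = (AUC_ev/D_ev)/(AUC_iv/D_iv) = (181.37475/5)/(211/5) = 36.27495/42.2 = 0.8596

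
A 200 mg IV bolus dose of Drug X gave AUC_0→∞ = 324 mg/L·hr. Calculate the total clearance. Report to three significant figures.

CL = Dose_iv / AUC_0→∞
   = 200 / 324 = 0.617284 L/hr

CL = 0.617 L/hr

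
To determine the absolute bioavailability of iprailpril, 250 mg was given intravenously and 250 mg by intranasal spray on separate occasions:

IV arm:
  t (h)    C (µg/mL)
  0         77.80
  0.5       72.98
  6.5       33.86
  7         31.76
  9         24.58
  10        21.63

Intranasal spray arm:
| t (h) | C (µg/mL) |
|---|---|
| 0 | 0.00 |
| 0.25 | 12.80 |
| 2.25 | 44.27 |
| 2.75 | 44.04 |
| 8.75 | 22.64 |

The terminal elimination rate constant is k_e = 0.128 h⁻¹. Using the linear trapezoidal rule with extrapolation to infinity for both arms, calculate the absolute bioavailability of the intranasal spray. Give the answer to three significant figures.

Trapezoidal AUC_0→10 (IV):
  [0→0.5]: (77.80+72.98)/2 × 0.5 = 37.695
  [0.5→6.5]: (72.98+33.86)/2 × 6 = 320.52
  [6.5→7]: (33.86+31.76)/2 × 0.5 = 16.405
  [7→9]: (31.76+24.58)/2 × 2 = 56.34
  [9→10]: (24.58+21.63)/2 × 1 = 23.105
  Sum = 454.065 µg/mL·h
IV tail: 21.63/0.128 = 168.984; AUC_iv,0→∞ = 454.065 + 168.984 = 623.049 µg/mL·h
Trapezoidal AUC_0→8.75 (intranasal spray):
  [0→0.25]: (0.00+12.80)/2 × 0.25 = 1.6
  [0.25→2.25]: (12.80+44.27)/2 × 2 = 57.07
  [2.25→2.75]: (44.27+44.04)/2 × 0.5 = 22.0775
  [2.75→8.75]: (44.04+22.64)/2 × 6 = 200.04
  Sum = 280.7875 µg/mL·h
intranasal spray tail: 22.64/0.128 = 176.875; AUC_ev,0→∞ = 280.7875 + 176.875 = 457.6625 µg/mL·h
F = (AUC_ev/D_ev)/(AUC_iv/D_iv) = (457.6625/250)/(623.049/250) = 1.83065/2.492196 = 0.7346

F = 0.735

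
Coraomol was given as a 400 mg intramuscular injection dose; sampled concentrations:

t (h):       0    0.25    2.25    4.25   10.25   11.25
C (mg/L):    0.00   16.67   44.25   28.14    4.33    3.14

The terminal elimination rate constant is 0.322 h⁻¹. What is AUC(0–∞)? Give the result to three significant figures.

Trapezoidal AUC_0→11.25:
  [0→0.25]: (0.00+16.67)/2 × 0.25 = 2.08375
  [0.25→2.25]: (16.67+44.25)/2 × 2 = 60.92
  [2.25→4.25]: (44.25+28.14)/2 × 2 = 72.39
  [4.25→10.25]: (28.14+4.33)/2 × 6 = 97.41
  [10.25→11.25]: (4.33+3.14)/2 × 1 = 3.735
  Sum = 236.53875 mg/L·h
Extrapolated tail: C_last / k_e = 3.14 / 0.322 = 9.752
AUC_0→∞ = 236.53875 + 9.752 = 246.29075 mg/L·h

AUC = 246 mg/L·h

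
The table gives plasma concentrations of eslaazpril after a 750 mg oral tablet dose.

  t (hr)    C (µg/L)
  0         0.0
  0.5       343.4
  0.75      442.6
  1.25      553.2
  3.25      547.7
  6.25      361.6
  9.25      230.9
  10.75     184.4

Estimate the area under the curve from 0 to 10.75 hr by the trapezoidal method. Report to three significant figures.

AUC = 4100 µg/L·hr

Trapezoidal AUC_0→10.75:
  [0→0.5]: (0.0+343.4)/2 × 0.5 = 85.85
  [0.5→0.75]: (343.4+442.6)/2 × 0.25 = 98.25
  [0.75→1.25]: (442.6+553.2)/2 × 0.5 = 248.95
  [1.25→3.25]: (553.2+547.7)/2 × 2 = 1100.9
  [3.25→6.25]: (547.7+361.6)/2 × 3 = 1363.95
  [6.25→9.25]: (361.6+230.9)/2 × 3 = 888.75
  [9.25→10.75]: (230.9+184.4)/2 × 1.5 = 311.475
  Sum = 4098.125 µg/L·hr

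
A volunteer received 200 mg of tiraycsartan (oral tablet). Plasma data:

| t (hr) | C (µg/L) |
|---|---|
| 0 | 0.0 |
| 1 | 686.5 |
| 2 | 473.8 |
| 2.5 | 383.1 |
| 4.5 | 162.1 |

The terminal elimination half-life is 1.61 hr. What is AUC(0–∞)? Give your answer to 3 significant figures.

Trapezoidal AUC_0→4.5:
  [0→1]: (0.0+686.5)/2 × 1 = 343.25
  [1→2]: (686.5+473.8)/2 × 1 = 580.15
  [2→2.5]: (473.8+383.1)/2 × 0.5 = 214.225
  [2.5→4.5]: (383.1+162.1)/2 × 2 = 545.2
  Sum = 1682.825 µg/L·hr
k_e = ln2 / t½ = 0.693147 / 1.61 = 0.4305 hr^-1
Extrapolated tail: C_last / k_e = 162.1 / 0.4305 = 376.539
AUC_0→∞ = 1682.825 + 376.539 = 2059.364 µg/L·hr

AUC = 2060 µg/L·hr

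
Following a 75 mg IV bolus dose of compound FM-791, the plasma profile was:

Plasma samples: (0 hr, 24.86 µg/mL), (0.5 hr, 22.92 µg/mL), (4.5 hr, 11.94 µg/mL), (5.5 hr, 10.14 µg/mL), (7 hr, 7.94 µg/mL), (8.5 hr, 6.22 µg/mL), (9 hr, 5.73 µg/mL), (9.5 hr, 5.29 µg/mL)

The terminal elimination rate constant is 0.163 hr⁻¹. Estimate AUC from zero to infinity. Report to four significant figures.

AUC = 155.1 µg/mL·hr

Trapezoidal AUC_0→9.5:
  [0→0.5]: (24.86+22.92)/2 × 0.5 = 11.945
  [0.5→4.5]: (22.92+11.94)/2 × 4 = 69.72
  [4.5→5.5]: (11.94+10.14)/2 × 1 = 11.04
  [5.5→7]: (10.14+7.94)/2 × 1.5 = 13.56
  [7→8.5]: (7.94+6.22)/2 × 1.5 = 10.62
  [8.5→9]: (6.22+5.73)/2 × 0.5 = 2.9875
  [9→9.5]: (5.73+5.29)/2 × 0.5 = 2.755
  Sum = 122.6275 µg/mL·hr
Extrapolated tail: C_last / k_e = 5.29 / 0.163 = 32.454
AUC_0→∞ = 122.6275 + 32.454 = 155.0815 µg/mL·hr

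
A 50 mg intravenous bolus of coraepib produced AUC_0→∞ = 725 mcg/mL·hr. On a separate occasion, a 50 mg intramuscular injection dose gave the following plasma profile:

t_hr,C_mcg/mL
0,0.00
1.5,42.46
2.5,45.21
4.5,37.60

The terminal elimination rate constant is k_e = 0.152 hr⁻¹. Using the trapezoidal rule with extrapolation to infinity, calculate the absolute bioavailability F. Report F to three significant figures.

Trapezoidal AUC_0→4.5 (intramuscular injection):
  [0→1.5]: (0.00+42.46)/2 × 1.5 = 31.845
  [1.5→2.5]: (42.46+45.21)/2 × 1 = 43.835
  [2.5→4.5]: (45.21+37.60)/2 × 2 = 82.81
  Sum = 158.49 mcg/mL·hr
Tail: C_last/k_e = 37.60/0.152 = 247.368
AUC_0→∞ (intramuscular injection) = 158.49 + 247.368 = 405.858 mcg/mL·hr
F = (AUC_ev/D_ev)/(AUC_iv/D_iv) = (405.858/50)/(725/50) = 8.11716/14.5 = 0.5598

F = 0.560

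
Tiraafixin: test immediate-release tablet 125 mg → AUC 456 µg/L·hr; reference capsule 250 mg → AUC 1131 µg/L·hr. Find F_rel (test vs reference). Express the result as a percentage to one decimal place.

F_rel = 80.6%

F_rel = (AUC_test/D_test) / (AUC_ref/D_ref)
      = (456/125) / (1131/250)
      = 3.648 / 4.524 = 0.8064 = 80.64%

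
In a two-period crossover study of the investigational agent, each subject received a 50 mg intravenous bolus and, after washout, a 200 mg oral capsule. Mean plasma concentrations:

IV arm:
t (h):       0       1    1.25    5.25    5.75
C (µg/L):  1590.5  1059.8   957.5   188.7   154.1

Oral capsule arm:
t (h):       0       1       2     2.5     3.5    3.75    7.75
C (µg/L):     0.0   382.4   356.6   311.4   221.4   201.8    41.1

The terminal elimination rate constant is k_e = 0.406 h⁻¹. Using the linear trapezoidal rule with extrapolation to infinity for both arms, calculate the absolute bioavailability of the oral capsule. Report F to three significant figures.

Trapezoidal AUC_0→5.75 (IV):
  [0→1]: (1590.5+1059.8)/2 × 1 = 1325.15
  [1→1.25]: (1059.8+957.5)/2 × 0.25 = 252.1625
  [1.25→5.25]: (957.5+188.7)/2 × 4 = 2292.4
  [5.25→5.75]: (188.7+154.1)/2 × 0.5 = 85.7
  Sum = 3955.4125 µg/L·h
IV tail: 154.1/0.406 = 379.557; AUC_iv,0→∞ = 3955.4125 + 379.557 = 4334.9695 µg/L·h
Trapezoidal AUC_0→7.75 (oral capsule):
  [0→1]: (0.0+382.4)/2 × 1 = 191.2
  [1→2]: (382.4+356.6)/2 × 1 = 369.5
  [2→2.5]: (356.6+311.4)/2 × 0.5 = 167.0
  [2.5→3.5]: (311.4+221.4)/2 × 1 = 266.4
  [3.5→3.75]: (221.4+201.8)/2 × 0.25 = 52.9
  [3.75→7.75]: (201.8+41.1)/2 × 4 = 485.8
  Sum = 1532.8 µg/L·h
oral capsule tail: 41.1/0.406 = 101.232; AUC_ev,0→∞ = 1532.8 + 101.232 = 1634.032 µg/L·h
F = (AUC_ev/D_ev)/(AUC_iv/D_iv) = (1634.032/200)/(4334.9695/50) = 8.17016/86.69939 = 0.0942

F = 0.0942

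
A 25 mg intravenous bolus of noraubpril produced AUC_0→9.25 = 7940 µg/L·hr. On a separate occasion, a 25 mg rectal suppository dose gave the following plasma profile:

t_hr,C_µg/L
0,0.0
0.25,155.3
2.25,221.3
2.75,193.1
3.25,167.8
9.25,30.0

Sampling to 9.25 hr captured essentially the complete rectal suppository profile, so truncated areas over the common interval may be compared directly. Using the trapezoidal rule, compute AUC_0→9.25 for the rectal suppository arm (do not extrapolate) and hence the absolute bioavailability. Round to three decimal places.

F = 0.149

Trapezoidal AUC_0→9.25 (rectal suppository):
  [0→0.25]: (0.0+155.3)/2 × 0.25 = 19.4125
  [0.25→2.25]: (155.3+221.3)/2 × 2 = 376.6
  [2.25→2.75]: (221.3+193.1)/2 × 0.5 = 103.6
  [2.75→3.25]: (193.1+167.8)/2 × 0.5 = 90.225
  [3.25→9.25]: (167.8+30.0)/2 × 6 = 593.4
  Sum = 1183.2375 µg/L·hr
F = (AUC_ev/D_ev)/(AUC_iv/D_iv) = (1183.2375/25)/(7940/25) = 47.3295/317.6 = 0.1490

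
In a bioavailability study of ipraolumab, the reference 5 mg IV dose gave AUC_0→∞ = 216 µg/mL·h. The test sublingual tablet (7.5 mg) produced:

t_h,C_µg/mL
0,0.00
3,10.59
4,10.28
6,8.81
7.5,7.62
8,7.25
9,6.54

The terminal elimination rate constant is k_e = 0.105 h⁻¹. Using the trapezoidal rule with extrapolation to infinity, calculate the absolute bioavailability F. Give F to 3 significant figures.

Trapezoidal AUC_0→9 (sublingual tablet):
  [0→3]: (0.00+10.59)/2 × 3 = 15.885
  [3→4]: (10.59+10.28)/2 × 1 = 10.435
  [4→6]: (10.28+8.81)/2 × 2 = 19.09
  [6→7.5]: (8.81+7.62)/2 × 1.5 = 12.3225
  [7.5→8]: (7.62+7.25)/2 × 0.5 = 3.7175
  [8→9]: (7.25+6.54)/2 × 1 = 6.895
  Sum = 68.345 µg/mL·h
Tail: C_last/k_e = 6.54/0.105 = 62.286
AUC_0→∞ (sublingual tablet) = 68.345 + 62.286 = 130.631 µg/mL·h
F = (AUC_ev/D_ev)/(AUC_iv/D_iv) = (130.631/7.5)/(216/5) = 17.4175/43.2 = 0.4032

F = 0.403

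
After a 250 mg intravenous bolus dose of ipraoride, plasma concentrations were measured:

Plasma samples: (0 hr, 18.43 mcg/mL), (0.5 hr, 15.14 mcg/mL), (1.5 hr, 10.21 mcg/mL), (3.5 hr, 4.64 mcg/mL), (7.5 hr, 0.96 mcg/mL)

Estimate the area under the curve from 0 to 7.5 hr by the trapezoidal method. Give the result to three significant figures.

Trapezoidal AUC_0→7.5:
  [0→0.5]: (18.43+15.14)/2 × 0.5 = 8.3925
  [0.5→1.5]: (15.14+10.21)/2 × 1 = 12.675
  [1.5→3.5]: (10.21+4.64)/2 × 2 = 14.85
  [3.5→7.5]: (4.64+0.96)/2 × 4 = 11.2
  Sum = 47.1175 mcg/mL·hr

AUC = 47.1 mcg/mL·hr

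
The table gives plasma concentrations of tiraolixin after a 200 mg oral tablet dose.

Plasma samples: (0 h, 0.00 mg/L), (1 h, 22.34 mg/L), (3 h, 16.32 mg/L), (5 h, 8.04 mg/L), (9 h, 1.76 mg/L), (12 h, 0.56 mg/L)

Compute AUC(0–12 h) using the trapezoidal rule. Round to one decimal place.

Trapezoidal AUC_0→12:
  [0→1]: (0.00+22.34)/2 × 1 = 11.17
  [1→3]: (22.34+16.32)/2 × 2 = 38.66
  [3→5]: (16.32+8.04)/2 × 2 = 24.36
  [5→9]: (8.04+1.76)/2 × 4 = 19.6
  [9→12]: (1.76+0.56)/2 × 3 = 3.48
  Sum = 97.27 mg/L·h

AUC = 97.3 mg/L·h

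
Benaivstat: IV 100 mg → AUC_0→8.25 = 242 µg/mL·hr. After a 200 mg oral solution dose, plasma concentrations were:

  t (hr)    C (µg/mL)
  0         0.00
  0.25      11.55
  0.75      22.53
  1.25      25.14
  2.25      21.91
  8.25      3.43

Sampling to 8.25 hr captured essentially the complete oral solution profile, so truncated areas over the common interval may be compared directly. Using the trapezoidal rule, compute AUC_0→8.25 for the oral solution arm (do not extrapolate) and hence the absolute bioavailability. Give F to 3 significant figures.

F = 0.251

Trapezoidal AUC_0→8.25 (oral solution):
  [0→0.25]: (0.00+11.55)/2 × 0.25 = 1.44375
  [0.25→0.75]: (11.55+22.53)/2 × 0.5 = 8.52
  [0.75→1.25]: (22.53+25.14)/2 × 0.5 = 11.9175
  [1.25→2.25]: (25.14+21.91)/2 × 1 = 23.525
  [2.25→8.25]: (21.91+3.43)/2 × 6 = 76.02
  Sum = 121.42625 µg/mL·hr
F = (AUC_ev/D_ev)/(AUC_iv/D_iv) = (121.42625/200)/(242/100) = 0.60713125/2.42 = 0.2509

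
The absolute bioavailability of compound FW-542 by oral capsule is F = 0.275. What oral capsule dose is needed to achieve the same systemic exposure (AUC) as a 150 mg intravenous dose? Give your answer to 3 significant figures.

D_oral = 545 mg

For equal systemic exposure: F × D_ev = D_iv
D_ev = D_iv / F = 150 / 0.275 = 545.455 mg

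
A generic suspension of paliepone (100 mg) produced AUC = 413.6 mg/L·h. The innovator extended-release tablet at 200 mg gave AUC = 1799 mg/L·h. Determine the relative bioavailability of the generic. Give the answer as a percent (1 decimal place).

F_rel = (AUC_test/D_test) / (AUC_ref/D_ref)
      = (413.6/100) / (1799/200)
      = 4.136 / 8.995 = 0.4598 = 45.98%

F_rel = 46.0%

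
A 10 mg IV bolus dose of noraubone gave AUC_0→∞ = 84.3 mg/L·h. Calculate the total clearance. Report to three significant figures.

CL = 0.119 L/h

CL = Dose_iv / AUC_0→∞
   = 10 / 84.3 = 0.118624 L/h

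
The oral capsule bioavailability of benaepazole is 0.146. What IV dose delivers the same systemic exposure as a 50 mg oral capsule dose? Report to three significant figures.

Systemic exposure from an extravascular dose = F × D_ev, so the equivalent IV dose is F × D_ev.
D_iv = F × D_ev = 0.146 × 50 = 7.3 mg

D_iv = 7.30 mg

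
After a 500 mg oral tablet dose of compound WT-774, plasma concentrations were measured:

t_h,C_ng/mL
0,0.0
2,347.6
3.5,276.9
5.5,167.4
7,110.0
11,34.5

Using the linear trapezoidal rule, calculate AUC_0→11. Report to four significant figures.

AUC = 1757 ng/mL·h

Trapezoidal AUC_0→11:
  [0→2]: (0.0+347.6)/2 × 2 = 347.6
  [2→3.5]: (347.6+276.9)/2 × 1.5 = 468.375
  [3.5→5.5]: (276.9+167.4)/2 × 2 = 444.3
  [5.5→7]: (167.4+110.0)/2 × 1.5 = 208.05
  [7→11]: (110.0+34.5)/2 × 4 = 289.0
  Sum = 1757.325 ng/mL·h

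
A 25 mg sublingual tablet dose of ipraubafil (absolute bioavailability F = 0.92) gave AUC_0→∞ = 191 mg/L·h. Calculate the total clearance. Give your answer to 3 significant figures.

CL = F × Dose / AUC_0→∞
   = 0.92 × 25 / 191 = 0.120419 L/h

CL = 0.120 L/h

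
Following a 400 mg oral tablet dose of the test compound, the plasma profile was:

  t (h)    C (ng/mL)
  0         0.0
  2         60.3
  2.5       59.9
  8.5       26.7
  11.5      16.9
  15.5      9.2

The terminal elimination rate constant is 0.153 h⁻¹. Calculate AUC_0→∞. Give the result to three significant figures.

AUC = 528 ng/mL·h

Trapezoidal AUC_0→15.5:
  [0→2]: (0.0+60.3)/2 × 2 = 60.3
  [2→2.5]: (60.3+59.9)/2 × 0.5 = 30.05
  [2.5→8.5]: (59.9+26.7)/2 × 6 = 259.8
  [8.5→11.5]: (26.7+16.9)/2 × 3 = 65.4
  [11.5→15.5]: (16.9+9.2)/2 × 4 = 52.2
  Sum = 467.75 ng/mL·h
Extrapolated tail: C_last / k_e = 9.2 / 0.153 = 60.131
AUC_0→∞ = 467.75 + 60.131 = 527.881 ng/mL·h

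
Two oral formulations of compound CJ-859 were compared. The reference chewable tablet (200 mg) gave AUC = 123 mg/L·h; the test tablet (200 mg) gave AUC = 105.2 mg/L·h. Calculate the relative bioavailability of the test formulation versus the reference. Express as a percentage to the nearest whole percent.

F_rel = (AUC_test/D_test) / (AUC_ref/D_ref)
      = (105.2/200) / (123/200)
      = 0.526 / 0.615 = 0.8553 = 85.53%

F_rel = 86%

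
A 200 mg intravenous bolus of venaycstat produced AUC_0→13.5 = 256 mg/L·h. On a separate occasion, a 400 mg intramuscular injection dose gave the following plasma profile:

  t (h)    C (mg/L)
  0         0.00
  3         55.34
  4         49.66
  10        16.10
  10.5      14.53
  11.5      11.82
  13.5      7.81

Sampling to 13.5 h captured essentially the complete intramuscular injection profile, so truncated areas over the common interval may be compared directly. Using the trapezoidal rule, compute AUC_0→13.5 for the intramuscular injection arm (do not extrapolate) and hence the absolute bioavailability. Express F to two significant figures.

Trapezoidal AUC_0→13.5 (intramuscular injection):
  [0→3]: (0.00+55.34)/2 × 3 = 83.01
  [3→4]: (55.34+49.66)/2 × 1 = 52.5
  [4→10]: (49.66+16.10)/2 × 6 = 197.28
  [10→10.5]: (16.10+14.53)/2 × 0.5 = 7.6575
  [10.5→11.5]: (14.53+11.82)/2 × 1 = 13.175
  [11.5→13.5]: (11.82+7.81)/2 × 2 = 19.63
  Sum = 373.2525 mg/L·h
F = (AUC_ev/D_ev)/(AUC_iv/D_iv) = (373.2525/400)/(256/200) = 0.93313125/1.28 = 0.7290

F = 0.73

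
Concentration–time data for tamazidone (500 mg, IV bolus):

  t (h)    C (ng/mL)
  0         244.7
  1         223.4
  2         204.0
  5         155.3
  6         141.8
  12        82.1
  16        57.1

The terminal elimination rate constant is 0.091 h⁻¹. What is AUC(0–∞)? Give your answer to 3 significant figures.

AUC = 2710 ng/mL·h

Trapezoidal AUC_0→16:
  [0→1]: (244.7+223.4)/2 × 1 = 234.05
  [1→2]: (223.4+204.0)/2 × 1 = 213.7
  [2→5]: (204.0+155.3)/2 × 3 = 538.95
  [5→6]: (155.3+141.8)/2 × 1 = 148.55
  [6→12]: (141.8+82.1)/2 × 6 = 671.7
  [12→16]: (82.1+57.1)/2 × 4 = 278.4
  Sum = 2085.35 ng/mL·h
Extrapolated tail: C_last / k_e = 57.1 / 0.091 = 627.473
AUC_0→∞ = 2085.35 + 627.473 = 2712.823 ng/mL·h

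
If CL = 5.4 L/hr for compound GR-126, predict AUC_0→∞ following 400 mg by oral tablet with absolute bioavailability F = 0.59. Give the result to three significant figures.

AUC_0→∞ = F × Dose / CL
        = 0.59 × 400 / 5.4 = 43.7037 mg/L·hr

AUC = 43.7 mg/L·hr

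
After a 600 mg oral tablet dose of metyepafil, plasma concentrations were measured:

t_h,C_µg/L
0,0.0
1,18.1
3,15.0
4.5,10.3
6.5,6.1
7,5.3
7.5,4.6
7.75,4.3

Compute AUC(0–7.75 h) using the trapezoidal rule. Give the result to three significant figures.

Trapezoidal AUC_0→7.75:
  [0→1]: (0.0+18.1)/2 × 1 = 9.05
  [1→3]: (18.1+15.0)/2 × 2 = 33.1
  [3→4.5]: (15.0+10.3)/2 × 1.5 = 18.975
  [4.5→6.5]: (10.3+6.1)/2 × 2 = 16.4
  [6.5→7]: (6.1+5.3)/2 × 0.5 = 2.85
  [7→7.5]: (5.3+4.6)/2 × 0.5 = 2.475
  [7.5→7.75]: (4.6+4.3)/2 × 0.25 = 1.1125
  Sum = 83.9625 µg/L·h

AUC = 84.0 µg/L·h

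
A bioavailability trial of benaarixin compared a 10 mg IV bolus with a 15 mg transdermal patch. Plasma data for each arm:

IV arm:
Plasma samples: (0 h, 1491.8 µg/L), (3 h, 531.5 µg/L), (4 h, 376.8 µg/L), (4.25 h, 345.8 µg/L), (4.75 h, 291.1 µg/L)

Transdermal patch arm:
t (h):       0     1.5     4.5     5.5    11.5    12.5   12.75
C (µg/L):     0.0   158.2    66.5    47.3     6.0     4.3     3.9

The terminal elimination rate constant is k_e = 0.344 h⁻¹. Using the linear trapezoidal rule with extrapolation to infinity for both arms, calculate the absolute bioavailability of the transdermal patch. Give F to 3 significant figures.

F = 0.100

Trapezoidal AUC_0→4.75 (IV):
  [0→3]: (1491.8+531.5)/2 × 3 = 3034.95
  [3→4]: (531.5+376.8)/2 × 1 = 454.15
  [4→4.25]: (376.8+345.8)/2 × 0.25 = 90.325
  [4.25→4.75]: (345.8+291.1)/2 × 0.5 = 159.225
  Sum = 3738.65 µg/L·h
IV tail: 291.1/0.344 = 846.221; AUC_iv,0→∞ = 3738.65 + 846.221 = 4584.871 µg/L·h
Trapezoidal AUC_0→12.75 (transdermal patch):
  [0→1.5]: (0.0+158.2)/2 × 1.5 = 118.65
  [1.5→4.5]: (158.2+66.5)/2 × 3 = 337.05
  [4.5→5.5]: (66.5+47.3)/2 × 1 = 56.9
  [5.5→11.5]: (47.3+6.0)/2 × 6 = 159.9
  [11.5→12.5]: (6.0+4.3)/2 × 1 = 5.15
  [12.5→12.75]: (4.3+3.9)/2 × 0.25 = 1.025
  Sum = 678.675 µg/L·h
transdermal patch tail: 3.9/0.344 = 11.337; AUC_ev,0→∞ = 678.675 + 11.337 = 690.012 µg/L·h
F = (AUC_ev/D_ev)/(AUC_iv/D_iv) = (690.012/15)/(4584.871/10) = 46.0008/458.4871 = 0.1003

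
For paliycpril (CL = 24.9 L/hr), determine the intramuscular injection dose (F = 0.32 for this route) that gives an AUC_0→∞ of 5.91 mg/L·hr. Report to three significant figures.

Dose = CL × AUC_0→∞ / F
     = 24.9 × 5.91 / 0.32 = 459.872 mg

Dose = 460 mg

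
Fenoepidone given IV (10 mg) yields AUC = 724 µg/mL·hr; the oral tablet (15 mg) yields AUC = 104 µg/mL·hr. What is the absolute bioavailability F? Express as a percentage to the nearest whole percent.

F = (AUC_ev / D_ev) / (AUC_iv / D_iv)
  = (104/15) / (724/10)
  = 6.93333 / 72.4 = 0.0958
  = 9.58%

F = 10%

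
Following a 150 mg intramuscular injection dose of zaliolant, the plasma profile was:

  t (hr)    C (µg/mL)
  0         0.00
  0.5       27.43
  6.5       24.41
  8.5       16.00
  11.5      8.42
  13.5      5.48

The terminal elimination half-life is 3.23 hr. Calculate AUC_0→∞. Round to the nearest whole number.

AUC = 279 µg/mL·hr

Trapezoidal AUC_0→13.5:
  [0→0.5]: (0.00+27.43)/2 × 0.5 = 6.8575
  [0.5→6.5]: (27.43+24.41)/2 × 6 = 155.52
  [6.5→8.5]: (24.41+16.00)/2 × 2 = 40.41
  [8.5→11.5]: (16.00+8.42)/2 × 3 = 36.63
  [11.5→13.5]: (8.42+5.48)/2 × 2 = 13.9
  Sum = 253.3175 µg/mL·hr
k_e = ln2 / t½ = 0.693147 / 3.23 = 0.2146 hr^-1
Extrapolated tail: C_last / k_e = 5.48 / 0.2146 = 25.536
AUC_0→∞ = 253.3175 + 25.536 = 278.8535 µg/mL·hr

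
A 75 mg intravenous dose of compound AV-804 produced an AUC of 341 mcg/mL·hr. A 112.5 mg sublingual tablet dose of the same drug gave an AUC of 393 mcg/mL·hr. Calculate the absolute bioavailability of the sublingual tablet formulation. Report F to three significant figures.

F = 0.768

F = (AUC_ev / D_ev) / (AUC_iv / D_iv)
  = (393/112.5) / (341/75)
  = 3.49333 / 4.54667 = 0.7683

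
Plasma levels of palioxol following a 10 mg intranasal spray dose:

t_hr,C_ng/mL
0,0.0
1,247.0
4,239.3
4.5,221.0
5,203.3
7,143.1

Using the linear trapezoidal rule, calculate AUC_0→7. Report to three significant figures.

AUC = 1420 ng/mL·hr

Trapezoidal AUC_0→7:
  [0→1]: (0.0+247.0)/2 × 1 = 123.5
  [1→4]: (247.0+239.3)/2 × 3 = 729.45
  [4→4.5]: (239.3+221.0)/2 × 0.5 = 115.075
  [4.5→5]: (221.0+203.3)/2 × 0.5 = 106.075
  [5→7]: (203.3+143.1)/2 × 2 = 346.4
  Sum = 1420.5 ng/mL·hr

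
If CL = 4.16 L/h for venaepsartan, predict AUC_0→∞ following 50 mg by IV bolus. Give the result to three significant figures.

AUC = 12.0 mg/L·h

AUC_0→∞ = Dose_iv / CL
        = 50 / 4.16 = 12.0192 mg/L·h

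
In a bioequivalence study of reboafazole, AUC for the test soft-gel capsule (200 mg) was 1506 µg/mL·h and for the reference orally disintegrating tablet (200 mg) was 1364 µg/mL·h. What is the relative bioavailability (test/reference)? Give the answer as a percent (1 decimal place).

F_rel = 110.4%

F_rel = (AUC_test/D_test) / (AUC_ref/D_ref)
      = (1506/200) / (1364/200)
      = 7.53 / 6.82 = 1.1041 = 110.41%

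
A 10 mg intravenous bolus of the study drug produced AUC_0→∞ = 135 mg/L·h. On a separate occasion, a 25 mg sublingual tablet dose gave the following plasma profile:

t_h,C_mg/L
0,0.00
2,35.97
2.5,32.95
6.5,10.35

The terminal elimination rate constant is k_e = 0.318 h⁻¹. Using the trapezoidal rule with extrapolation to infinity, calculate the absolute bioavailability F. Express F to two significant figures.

F = 0.51

Trapezoidal AUC_0→6.5 (sublingual tablet):
  [0→2]: (0.00+35.97)/2 × 2 = 35.97
  [2→2.5]: (35.97+32.95)/2 × 0.5 = 17.23
  [2.5→6.5]: (32.95+10.35)/2 × 4 = 86.6
  Sum = 139.8 mg/L·h
Tail: C_last/k_e = 10.35/0.318 = 32.547
AUC_0→∞ (sublingual tablet) = 139.8 + 32.547 = 172.347 mg/L·h
F = (AUC_ev/D_ev)/(AUC_iv/D_iv) = (172.347/25)/(135/10) = 6.89388/13.5 = 0.5107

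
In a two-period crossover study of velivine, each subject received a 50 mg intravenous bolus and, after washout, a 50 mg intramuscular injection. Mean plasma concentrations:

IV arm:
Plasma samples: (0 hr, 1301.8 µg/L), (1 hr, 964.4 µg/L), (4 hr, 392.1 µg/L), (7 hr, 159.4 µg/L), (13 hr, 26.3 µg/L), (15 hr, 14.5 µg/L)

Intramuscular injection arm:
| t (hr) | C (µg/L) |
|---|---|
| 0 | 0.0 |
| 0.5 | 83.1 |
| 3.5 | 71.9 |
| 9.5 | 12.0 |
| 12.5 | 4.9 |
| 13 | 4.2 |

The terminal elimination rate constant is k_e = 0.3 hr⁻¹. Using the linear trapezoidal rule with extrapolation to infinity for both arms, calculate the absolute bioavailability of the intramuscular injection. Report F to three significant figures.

Trapezoidal AUC_0→15 (IV):
  [0→1]: (1301.8+964.4)/2 × 1 = 1133.1
  [1→4]: (964.4+392.1)/2 × 3 = 2034.75
  [4→7]: (392.1+159.4)/2 × 3 = 827.25
  [7→13]: (159.4+26.3)/2 × 6 = 557.1
  [13→15]: (26.3+14.5)/2 × 2 = 40.8
  Sum = 4593.0 µg/L·hr
IV tail: 14.5/0.3 = 48.333; AUC_iv,0→∞ = 4593.0 + 48.333 = 4641.333 µg/L·hr
Trapezoidal AUC_0→13 (intramuscular injection):
  [0→0.5]: (0.0+83.1)/2 × 0.5 = 20.775
  [0.5→3.5]: (83.1+71.9)/2 × 3 = 232.5
  [3.5→9.5]: (71.9+12.0)/2 × 6 = 251.7
  [9.5→12.5]: (12.0+4.9)/2 × 3 = 25.35
  [12.5→13]: (4.9+4.2)/2 × 0.5 = 2.275
  Sum = 532.6 µg/L·hr
intramuscular injection tail: 4.2/0.3 = 14.000; AUC_ev,0→∞ = 532.6 + 14.000 = 546.6 µg/L·hr
F = (AUC_ev/D_ev)/(AUC_iv/D_iv) = (546.6/50)/(4641.333/50) = 10.932/92.82666 = 0.1178

F = 0.118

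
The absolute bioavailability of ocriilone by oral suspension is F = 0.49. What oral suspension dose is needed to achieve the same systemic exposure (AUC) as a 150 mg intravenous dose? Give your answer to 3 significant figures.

For equal systemic exposure: F × D_ev = D_iv
D_ev = D_iv / F = 150 / 0.49 = 306.122 mg

D_oral = 306 mg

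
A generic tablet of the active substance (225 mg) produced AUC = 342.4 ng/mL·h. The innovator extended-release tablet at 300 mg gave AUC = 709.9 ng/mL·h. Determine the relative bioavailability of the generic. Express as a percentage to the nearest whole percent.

F_rel = 64%

F_rel = (AUC_test/D_test) / (AUC_ref/D_ref)
      = (342.4/225) / (709.9/300)
      = 1.52178 / 2.36633 = 0.6431 = 64.31%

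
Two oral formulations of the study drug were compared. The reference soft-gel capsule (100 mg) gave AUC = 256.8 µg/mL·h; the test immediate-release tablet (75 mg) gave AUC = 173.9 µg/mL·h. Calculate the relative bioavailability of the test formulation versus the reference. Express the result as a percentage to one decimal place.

F_rel = (AUC_test/D_test) / (AUC_ref/D_ref)
      = (173.9/75) / (256.8/100)
      = 2.31867 / 2.568 = 0.9029 = 90.29%

F_rel = 90.3%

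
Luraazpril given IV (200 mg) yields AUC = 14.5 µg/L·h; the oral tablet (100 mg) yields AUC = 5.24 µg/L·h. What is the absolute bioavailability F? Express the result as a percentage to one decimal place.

F = 72.3%

F = (AUC_ev / D_ev) / (AUC_iv / D_iv)
  = (5.24/100) / (14.5/200)
  = 0.0524 / 0.0725 = 0.7228
  = 72.28%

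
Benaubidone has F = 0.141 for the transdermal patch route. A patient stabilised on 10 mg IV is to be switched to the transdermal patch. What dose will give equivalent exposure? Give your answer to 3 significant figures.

For equal systemic exposure: F × D_ev = D_iv
D_ev = D_iv / F = 10 / 0.141 = 70.922 mg

D_transdermal = 70.9 mg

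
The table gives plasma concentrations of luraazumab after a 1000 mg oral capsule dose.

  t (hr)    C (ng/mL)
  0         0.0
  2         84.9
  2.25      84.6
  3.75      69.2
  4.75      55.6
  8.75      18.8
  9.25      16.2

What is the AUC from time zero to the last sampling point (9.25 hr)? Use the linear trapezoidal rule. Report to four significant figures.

AUC = 441.4 ng/mL·hr

Trapezoidal AUC_0→9.25:
  [0→2]: (0.0+84.9)/2 × 2 = 84.9
  [2→2.25]: (84.9+84.6)/2 × 0.25 = 21.1875
  [2.25→3.75]: (84.6+69.2)/2 × 1.5 = 115.35
  [3.75→4.75]: (69.2+55.6)/2 × 1 = 62.4
  [4.75→8.75]: (55.6+18.8)/2 × 4 = 148.8
  [8.75→9.25]: (18.8+16.2)/2 × 0.5 = 8.75
  Sum = 441.3875 ng/mL·hr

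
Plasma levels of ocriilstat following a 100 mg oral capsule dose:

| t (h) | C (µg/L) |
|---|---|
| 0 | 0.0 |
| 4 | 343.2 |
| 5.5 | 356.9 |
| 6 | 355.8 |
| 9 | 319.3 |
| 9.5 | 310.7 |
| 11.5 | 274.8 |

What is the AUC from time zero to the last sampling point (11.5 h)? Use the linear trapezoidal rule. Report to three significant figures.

Trapezoidal AUC_0→11.5:
  [0→4]: (0.0+343.2)/2 × 4 = 686.4
  [4→5.5]: (343.2+356.9)/2 × 1.5 = 525.075
  [5.5→6]: (356.9+355.8)/2 × 0.5 = 178.175
  [6→9]: (355.8+319.3)/2 × 3 = 1012.65
  [9→9.5]: (319.3+310.7)/2 × 0.5 = 157.5
  [9.5→11.5]: (310.7+274.8)/2 × 2 = 585.5
  Sum = 3145.3 µg/L·h

AUC = 3150 µg/L·h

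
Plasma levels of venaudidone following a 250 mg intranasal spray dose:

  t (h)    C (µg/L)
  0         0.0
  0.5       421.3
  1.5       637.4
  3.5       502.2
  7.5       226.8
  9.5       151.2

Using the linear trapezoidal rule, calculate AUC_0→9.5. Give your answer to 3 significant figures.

AUC = 3610 µg/L·h

Trapezoidal AUC_0→9.5:
  [0→0.5]: (0.0+421.3)/2 × 0.5 = 105.325
  [0.5→1.5]: (421.3+637.4)/2 × 1 = 529.35
  [1.5→3.5]: (637.4+502.2)/2 × 2 = 1139.6
  [3.5→7.5]: (502.2+226.8)/2 × 4 = 1458.0
  [7.5→9.5]: (226.8+151.2)/2 × 2 = 378.0
  Sum = 3610.275 µg/L·h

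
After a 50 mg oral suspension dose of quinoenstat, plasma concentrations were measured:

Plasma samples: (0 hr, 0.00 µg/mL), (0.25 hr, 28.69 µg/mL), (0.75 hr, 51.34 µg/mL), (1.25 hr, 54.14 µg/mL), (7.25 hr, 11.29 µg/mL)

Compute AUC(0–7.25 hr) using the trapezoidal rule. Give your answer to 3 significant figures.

Trapezoidal AUC_0→7.25:
  [0→0.25]: (0.00+28.69)/2 × 0.25 = 3.58625
  [0.25→0.75]: (28.69+51.34)/2 × 0.5 = 20.0075
  [0.75→1.25]: (51.34+54.14)/2 × 0.5 = 26.37
  [1.25→7.25]: (54.14+11.29)/2 × 6 = 196.29
  Sum = 246.25375 µg/mL·hr

AUC = 246 µg/mL·hr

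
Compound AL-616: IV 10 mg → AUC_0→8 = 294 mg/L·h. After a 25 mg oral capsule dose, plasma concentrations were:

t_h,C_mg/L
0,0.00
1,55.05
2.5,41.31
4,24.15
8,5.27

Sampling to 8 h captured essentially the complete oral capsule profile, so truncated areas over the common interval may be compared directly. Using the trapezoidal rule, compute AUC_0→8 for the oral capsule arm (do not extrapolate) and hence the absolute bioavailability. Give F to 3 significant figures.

Trapezoidal AUC_0→8 (oral capsule):
  [0→1]: (0.00+55.05)/2 × 1 = 27.525
  [1→2.5]: (55.05+41.31)/2 × 1.5 = 72.27
  [2.5→4]: (41.31+24.15)/2 × 1.5 = 49.095
  [4→8]: (24.15+5.27)/2 × 4 = 58.84
  Sum = 207.73 mg/L·h
F = (AUC_ev/D_ev)/(AUC_iv/D_iv) = (207.73/25)/(294/10) = 8.3092/29.4 = 0.2826

F = 0.283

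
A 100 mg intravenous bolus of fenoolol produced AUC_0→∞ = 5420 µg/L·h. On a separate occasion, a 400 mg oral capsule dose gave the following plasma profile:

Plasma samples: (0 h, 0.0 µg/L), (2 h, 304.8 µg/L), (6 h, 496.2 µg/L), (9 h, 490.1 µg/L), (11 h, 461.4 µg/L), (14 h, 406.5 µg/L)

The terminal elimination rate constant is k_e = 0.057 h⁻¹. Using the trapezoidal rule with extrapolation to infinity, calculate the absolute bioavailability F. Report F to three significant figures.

Trapezoidal AUC_0→14 (oral capsule):
  [0→2]: (0.0+304.8)/2 × 2 = 304.8
  [2→6]: (304.8+496.2)/2 × 4 = 1602.0
  [6→9]: (496.2+490.1)/2 × 3 = 1479.45
  [9→11]: (490.1+461.4)/2 × 2 = 951.5
  [11→14]: (461.4+406.5)/2 × 3 = 1301.85
  Sum = 5639.6 µg/L·h
Tail: C_last/k_e = 406.5/0.057 = 7131.579
AUC_0→∞ (oral capsule) = 5639.6 + 7131.579 = 12771.179 µg/L·h
F = (AUC_ev/D_ev)/(AUC_iv/D_iv) = (12771.179/400)/(5420/100) = 31.9279/54.2 = 0.5891

F = 0.589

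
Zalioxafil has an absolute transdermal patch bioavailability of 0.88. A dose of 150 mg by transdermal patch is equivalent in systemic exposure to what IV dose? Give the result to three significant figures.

Systemic exposure from an extravascular dose = F × D_ev, so the equivalent IV dose is F × D_ev.
D_iv = F × D_ev = 0.88 × 150 = 132 mg

D_iv = 132 mg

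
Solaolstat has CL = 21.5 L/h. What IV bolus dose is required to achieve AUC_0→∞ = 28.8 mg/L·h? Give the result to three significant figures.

Dose = 619 mg

Dose_iv = CL × AUC_0→∞
     = 21.5 × 28.8 = 619.2 mg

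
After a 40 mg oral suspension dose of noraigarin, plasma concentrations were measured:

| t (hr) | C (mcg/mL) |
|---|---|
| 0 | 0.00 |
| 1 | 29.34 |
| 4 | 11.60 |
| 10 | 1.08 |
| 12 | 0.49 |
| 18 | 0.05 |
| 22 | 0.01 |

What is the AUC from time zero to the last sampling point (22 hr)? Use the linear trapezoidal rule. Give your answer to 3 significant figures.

Trapezoidal AUC_0→22:
  [0→1]: (0.00+29.34)/2 × 1 = 14.67
  [1→4]: (29.34+11.60)/2 × 3 = 61.41
  [4→10]: (11.60+1.08)/2 × 6 = 38.04
  [10→12]: (1.08+0.49)/2 × 2 = 1.57
  [12→18]: (0.49+0.05)/2 × 6 = 1.62
  [18→22]: (0.05+0.01)/2 × 4 = 0.12
  Sum = 117.43 mcg/mL·hr

AUC = 117 mcg/mL·hr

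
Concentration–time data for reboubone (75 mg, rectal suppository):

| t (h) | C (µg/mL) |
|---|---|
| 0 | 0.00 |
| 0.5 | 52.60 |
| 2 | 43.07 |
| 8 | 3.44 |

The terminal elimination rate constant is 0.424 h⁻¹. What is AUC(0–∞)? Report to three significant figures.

AUC = 233 µg/mL·h

Trapezoidal AUC_0→8:
  [0→0.5]: (0.00+52.60)/2 × 0.5 = 13.15
  [0.5→2]: (52.60+43.07)/2 × 1.5 = 71.7525
  [2→8]: (43.07+3.44)/2 × 6 = 139.53
  Sum = 224.4325 µg/mL·h
Extrapolated tail: C_last / k_e = 3.44 / 0.424 = 8.113
AUC_0→∞ = 224.4325 + 8.113 = 232.5455 µg/mL·h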